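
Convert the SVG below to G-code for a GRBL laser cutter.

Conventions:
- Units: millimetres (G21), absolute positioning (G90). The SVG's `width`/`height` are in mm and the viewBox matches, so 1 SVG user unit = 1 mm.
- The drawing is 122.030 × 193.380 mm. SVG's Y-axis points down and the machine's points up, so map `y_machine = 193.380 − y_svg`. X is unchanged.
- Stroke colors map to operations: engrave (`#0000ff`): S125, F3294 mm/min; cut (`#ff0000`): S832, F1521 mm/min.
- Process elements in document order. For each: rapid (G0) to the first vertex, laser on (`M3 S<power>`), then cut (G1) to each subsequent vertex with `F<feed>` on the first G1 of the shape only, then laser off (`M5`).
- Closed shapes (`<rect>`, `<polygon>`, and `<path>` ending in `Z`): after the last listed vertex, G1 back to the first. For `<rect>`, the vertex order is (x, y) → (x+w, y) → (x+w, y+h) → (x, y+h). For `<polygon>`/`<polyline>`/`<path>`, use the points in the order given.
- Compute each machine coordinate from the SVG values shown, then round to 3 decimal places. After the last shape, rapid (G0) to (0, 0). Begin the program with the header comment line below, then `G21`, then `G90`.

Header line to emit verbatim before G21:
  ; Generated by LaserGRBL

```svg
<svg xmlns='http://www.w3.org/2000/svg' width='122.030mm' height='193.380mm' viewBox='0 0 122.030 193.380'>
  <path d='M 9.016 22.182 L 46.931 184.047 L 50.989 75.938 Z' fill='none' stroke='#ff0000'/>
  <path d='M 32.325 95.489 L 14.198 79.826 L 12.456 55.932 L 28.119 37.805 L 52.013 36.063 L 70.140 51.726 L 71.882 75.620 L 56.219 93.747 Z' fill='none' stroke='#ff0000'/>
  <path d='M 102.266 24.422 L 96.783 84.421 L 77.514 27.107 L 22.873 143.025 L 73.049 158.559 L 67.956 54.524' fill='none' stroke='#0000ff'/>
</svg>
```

; Generated by LaserGRBL
G21
G90
G0 X9.016 Y171.198
M3 S832
G1 X46.931 Y9.333 F1521
G1 X50.989 Y117.442
G1 X9.016 Y171.198
M5
G0 X32.325 Y97.891
M3 S832
G1 X14.198 Y113.554 F1521
G1 X12.456 Y137.448
G1 X28.119 Y155.575
G1 X52.013 Y157.317
G1 X70.140 Y141.654
G1 X71.882 Y117.760
G1 X56.219 Y99.633
G1 X32.325 Y97.891
M5
G0 X102.266 Y168.958
M3 S125
G1 X96.783 Y108.959 F3294
G1 X77.514 Y166.273
G1 X22.873 Y50.355
G1 X73.049 Y34.821
G1 X67.956 Y138.856
M5
G0 X0.000 Y0.000

1 u = 1 mm; y_m = 193.380 − y.

[1] `<path>` closed polygon, #ff0000→cut S832 F1521: (9.016,171.198) → (46.931,9.333) → (50.989,117.442) → (9.016,171.198) (closed)

[2] `<path>` regular polygon, #ff0000→cut S832 F1521: (32.325,97.891) → (14.198,113.554) → (12.456,137.448) → (28.119,155.575) → (52.013,157.317) → (70.140,141.654) → (71.882,117.760) → (56.219,99.633) → (32.325,97.891) (closed)

[3] `<path>` open polyline, #0000ff→engrave S125 F3294: (102.266,168.958) → (96.783,108.959) → (77.514,166.273) → (22.873,50.355) → (73.049,34.821) → (67.956,138.856)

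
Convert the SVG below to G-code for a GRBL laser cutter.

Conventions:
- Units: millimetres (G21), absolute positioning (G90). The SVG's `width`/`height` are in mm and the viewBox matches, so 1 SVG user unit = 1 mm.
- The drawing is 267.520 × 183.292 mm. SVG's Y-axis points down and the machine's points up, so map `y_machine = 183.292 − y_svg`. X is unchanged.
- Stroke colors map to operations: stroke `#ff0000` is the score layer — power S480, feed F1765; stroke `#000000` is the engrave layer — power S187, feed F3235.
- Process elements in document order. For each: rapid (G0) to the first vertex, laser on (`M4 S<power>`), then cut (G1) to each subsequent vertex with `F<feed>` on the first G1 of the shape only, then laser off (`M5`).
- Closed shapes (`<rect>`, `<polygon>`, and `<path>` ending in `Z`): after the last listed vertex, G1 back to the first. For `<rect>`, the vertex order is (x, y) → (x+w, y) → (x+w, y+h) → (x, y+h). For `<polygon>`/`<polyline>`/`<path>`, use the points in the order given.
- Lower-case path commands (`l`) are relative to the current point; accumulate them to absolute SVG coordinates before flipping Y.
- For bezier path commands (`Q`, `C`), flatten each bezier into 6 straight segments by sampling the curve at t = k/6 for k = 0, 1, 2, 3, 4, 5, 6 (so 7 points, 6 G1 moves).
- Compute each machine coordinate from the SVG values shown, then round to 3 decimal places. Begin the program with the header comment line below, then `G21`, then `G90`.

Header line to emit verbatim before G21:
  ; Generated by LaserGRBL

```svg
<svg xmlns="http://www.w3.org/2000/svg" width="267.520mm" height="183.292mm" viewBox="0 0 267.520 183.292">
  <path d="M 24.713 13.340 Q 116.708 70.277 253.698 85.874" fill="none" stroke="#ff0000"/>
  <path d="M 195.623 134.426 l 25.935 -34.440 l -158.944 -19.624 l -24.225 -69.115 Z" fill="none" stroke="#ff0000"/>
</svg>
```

viewBox `0 0 267.520 183.292` with mm width/height → 1 unit = 1 mm. Flip: y_m = 183.292 − y_svg.

**Shape 1** — `<path>` quadratic bezier, stroke `#ff0000` → score (S480, F1765). Control points (SVG): P0=(24.713,13.340), P1=(116.708,70.277), P2=(253.698,85.874); sampled at t=k/6. Machine vertices: (24.713,169.952) → (56.628,152.121) → (91.042,136.587) → (127.957,123.350) → (167.371,112.409) → (209.285,103.765) → (253.698,97.418). Open path.

**Shape 2** — `<path>` closed polygon, stroke `#ff0000` → score (S480, F1765). Machine vertices: (195.623,48.866) → (221.558,83.306) → (62.614,102.930) → (38.389,172.045) → (195.623,48.866). Closed: final G1 returns to the first vertex.

; Generated by LaserGRBL
G21
G90
G0 X24.713 Y169.952
M4 S480
G1 X56.628 Y152.121 F1765
G1 X91.042 Y136.587
G1 X127.957 Y123.350
G1 X167.371 Y112.409
G1 X209.285 Y103.765
G1 X253.698 Y97.418
M5
G0 X195.623 Y48.866
M4 S480
G1 X221.558 Y83.306 F1765
G1 X62.614 Y102.930
G1 X38.389 Y172.045
G1 X195.623 Y48.866
M5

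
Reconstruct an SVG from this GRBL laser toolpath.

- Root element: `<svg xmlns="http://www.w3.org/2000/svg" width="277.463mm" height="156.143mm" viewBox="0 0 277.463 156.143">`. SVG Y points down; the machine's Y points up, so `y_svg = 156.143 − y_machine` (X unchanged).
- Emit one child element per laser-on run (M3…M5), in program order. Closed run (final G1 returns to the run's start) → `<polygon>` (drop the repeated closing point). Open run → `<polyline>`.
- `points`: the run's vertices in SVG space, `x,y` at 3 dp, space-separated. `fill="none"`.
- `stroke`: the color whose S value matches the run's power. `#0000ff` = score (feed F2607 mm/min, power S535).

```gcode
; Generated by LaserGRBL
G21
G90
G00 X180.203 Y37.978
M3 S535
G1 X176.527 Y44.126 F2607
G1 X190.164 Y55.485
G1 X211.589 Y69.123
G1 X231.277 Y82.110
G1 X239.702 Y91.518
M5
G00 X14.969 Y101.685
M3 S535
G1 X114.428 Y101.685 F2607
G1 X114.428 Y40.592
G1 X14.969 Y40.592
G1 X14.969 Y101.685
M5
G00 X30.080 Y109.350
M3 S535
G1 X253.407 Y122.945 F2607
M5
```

y_svg = 156.143 − y_m. Every run uses S535, so all elements get stroke `#0000ff` (score).

[1] open run; points: 180.203,118.165 176.527,112.017 190.164,100.658 211.589,87.020 231.277,74.033 239.702,64.625

[2] closed run; points: 14.969,54.458 114.428,54.458 114.428,115.551 14.969,115.551

[3] open run; points: 30.080,46.793 253.407,33.198

<svg xmlns="http://www.w3.org/2000/svg" width="277.463mm" height="156.143mm" viewBox="0 0 277.463 156.143">
  <polyline points="180.203,118.165 176.527,112.017 190.164,100.658 211.589,87.020 231.277,74.033 239.702,64.625" fill="none" stroke="#0000ff"/>
  <polygon points="14.969,54.458 114.428,54.458 114.428,115.551 14.969,115.551" fill="none" stroke="#0000ff"/>
  <polyline points="30.080,46.793 253.407,33.198" fill="none" stroke="#0000ff"/>
</svg>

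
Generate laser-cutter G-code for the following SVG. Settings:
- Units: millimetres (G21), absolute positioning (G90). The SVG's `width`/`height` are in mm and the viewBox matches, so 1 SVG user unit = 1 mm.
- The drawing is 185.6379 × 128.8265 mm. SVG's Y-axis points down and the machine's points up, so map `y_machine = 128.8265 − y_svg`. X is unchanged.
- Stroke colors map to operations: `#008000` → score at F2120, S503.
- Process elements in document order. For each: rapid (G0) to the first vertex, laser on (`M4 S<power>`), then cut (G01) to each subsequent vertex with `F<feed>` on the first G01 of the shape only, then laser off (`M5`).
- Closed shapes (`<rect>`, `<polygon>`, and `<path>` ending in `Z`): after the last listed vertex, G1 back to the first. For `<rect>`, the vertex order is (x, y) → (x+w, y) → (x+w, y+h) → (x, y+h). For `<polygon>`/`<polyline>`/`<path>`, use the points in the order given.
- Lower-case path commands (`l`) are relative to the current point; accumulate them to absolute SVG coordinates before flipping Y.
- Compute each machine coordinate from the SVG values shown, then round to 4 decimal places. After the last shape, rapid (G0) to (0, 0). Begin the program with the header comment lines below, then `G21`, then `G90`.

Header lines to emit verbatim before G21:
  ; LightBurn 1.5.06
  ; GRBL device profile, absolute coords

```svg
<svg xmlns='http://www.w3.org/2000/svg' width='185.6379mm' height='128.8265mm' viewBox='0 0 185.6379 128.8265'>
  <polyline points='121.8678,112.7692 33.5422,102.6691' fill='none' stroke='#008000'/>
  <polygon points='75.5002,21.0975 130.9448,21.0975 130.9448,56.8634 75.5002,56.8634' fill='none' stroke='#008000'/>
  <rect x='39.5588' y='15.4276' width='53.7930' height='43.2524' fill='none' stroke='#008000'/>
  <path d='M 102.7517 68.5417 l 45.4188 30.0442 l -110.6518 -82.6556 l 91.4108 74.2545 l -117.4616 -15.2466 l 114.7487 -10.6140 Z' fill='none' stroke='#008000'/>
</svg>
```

; LightBurn 1.5.06
; GRBL device profile, absolute coords
G21
G90
G0 X121.8678 Y16.0573
M4 S503
G01 X33.5422 Y26.1574 F2120
M5
G0 X75.5002 Y107.7290
M4 S503
G01 X130.9448 Y107.7290 F2120
G01 X130.9448 Y71.9631
G01 X75.5002 Y71.9631
G01 X75.5002 Y107.7290
M5
G0 X39.5588 Y113.3989
M4 S503
G01 X93.3518 Y113.3989 F2120
G01 X93.3518 Y70.1465
G01 X39.5588 Y70.1465
G01 X39.5588 Y113.3989
M5
G0 X102.7517 Y60.2848
M4 S503
G01 X148.1705 Y30.2406 F2120
G01 X37.5187 Y112.8962
G01 X128.9295 Y38.6417
G01 X11.4679 Y53.8883
G01 X126.2166 Y64.5023
G01 X102.7517 Y60.2848
M5
G0 X0.0000 Y0.0000

1 u = 1 mm; y_m = 128.8265 − y.

[1] `<polyline>` line segment, #008000→score S503 F2120: (121.8678,16.0573) → (33.5422,26.1574)

[2] `<polygon>` rectangle, #008000→score S503 F2120: (75.5002,107.7290) → (130.9448,107.7290) → (130.9448,71.9631) → (75.5002,71.9631) → (75.5002,107.7290) (closed)

[3] `<rect>` rectangle, #008000→score S503 F2120: (39.5588,113.3989) → (93.3518,113.3989) → (93.3518,70.1465) → (39.5588,70.1465) → (39.5588,113.3989) (closed)

[4] `<path>` closed polygon, #008000→score S503 F2120: (102.7517,60.2848) → (148.1705,30.2406) → (37.5187,112.8962) → (128.9295,38.6417) → (11.4679,53.8883) → (126.2166,64.5023) → (102.7517,60.2848) (closed)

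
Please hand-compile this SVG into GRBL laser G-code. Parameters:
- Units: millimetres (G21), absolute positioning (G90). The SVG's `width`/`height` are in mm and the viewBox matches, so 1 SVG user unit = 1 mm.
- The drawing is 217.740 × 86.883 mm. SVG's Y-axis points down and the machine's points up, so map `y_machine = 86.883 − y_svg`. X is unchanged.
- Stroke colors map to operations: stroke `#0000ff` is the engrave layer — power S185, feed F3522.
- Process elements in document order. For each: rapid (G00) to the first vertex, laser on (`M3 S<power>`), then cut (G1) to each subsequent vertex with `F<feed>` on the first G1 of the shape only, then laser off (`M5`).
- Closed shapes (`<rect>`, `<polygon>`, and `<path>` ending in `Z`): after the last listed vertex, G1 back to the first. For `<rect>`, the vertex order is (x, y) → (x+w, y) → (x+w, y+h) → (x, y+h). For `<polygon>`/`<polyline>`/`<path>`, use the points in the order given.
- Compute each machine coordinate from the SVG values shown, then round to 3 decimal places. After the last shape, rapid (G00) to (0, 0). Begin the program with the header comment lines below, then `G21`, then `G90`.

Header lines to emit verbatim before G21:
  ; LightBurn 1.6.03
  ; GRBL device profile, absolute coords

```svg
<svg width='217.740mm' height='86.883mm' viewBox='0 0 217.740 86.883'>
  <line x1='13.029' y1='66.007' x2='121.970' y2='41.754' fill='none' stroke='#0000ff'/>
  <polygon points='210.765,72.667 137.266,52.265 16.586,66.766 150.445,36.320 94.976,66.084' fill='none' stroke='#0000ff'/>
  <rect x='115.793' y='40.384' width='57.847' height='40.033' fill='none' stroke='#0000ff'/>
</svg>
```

Since the viewBox matches the mm dimensions, user units are millimetres directly. The only transform is the Y-flip y_m = 86.883 − y_svg.

Shape 1 is a line segment drawn with `<line>`. Its stroke #0000ff means engrave at S185, F3522. After flipping Y the toolpath is (13.029,20.876) → (121.970,45.129).

Shape 2 is a closed polygon drawn with `<polygon>`. Its stroke #0000ff means engrave at S185, F3522. After flipping Y the toolpath is (210.765,14.216) → (137.266,34.618) → (16.586,20.117) → (150.445,50.563) → (94.976,20.799) → (210.765,14.216), returning to the start.

Shape 3 is a rectangle drawn with `<rect>`. Its stroke #0000ff means engrave at S185, F3522. After flipping Y the toolpath is (115.793,46.499) → (173.640,46.499) → (173.640,6.466) → (115.793,6.466) → (115.793,46.499), returning to the start.

; LightBurn 1.6.03
; GRBL device profile, absolute coords
G21
G90
G00 X13.029 Y20.876
M3 S185
G1 X121.970 Y45.129 F3522
M5
G00 X210.765 Y14.216
M3 S185
G1 X137.266 Y34.618 F3522
G1 X16.586 Y20.117
G1 X150.445 Y50.563
G1 X94.976 Y20.799
G1 X210.765 Y14.216
M5
G00 X115.793 Y46.499
M3 S185
G1 X173.640 Y46.499 F3522
G1 X173.640 Y6.466
G1 X115.793 Y6.466
G1 X115.793 Y46.499
M5
G00 X0.000 Y0.000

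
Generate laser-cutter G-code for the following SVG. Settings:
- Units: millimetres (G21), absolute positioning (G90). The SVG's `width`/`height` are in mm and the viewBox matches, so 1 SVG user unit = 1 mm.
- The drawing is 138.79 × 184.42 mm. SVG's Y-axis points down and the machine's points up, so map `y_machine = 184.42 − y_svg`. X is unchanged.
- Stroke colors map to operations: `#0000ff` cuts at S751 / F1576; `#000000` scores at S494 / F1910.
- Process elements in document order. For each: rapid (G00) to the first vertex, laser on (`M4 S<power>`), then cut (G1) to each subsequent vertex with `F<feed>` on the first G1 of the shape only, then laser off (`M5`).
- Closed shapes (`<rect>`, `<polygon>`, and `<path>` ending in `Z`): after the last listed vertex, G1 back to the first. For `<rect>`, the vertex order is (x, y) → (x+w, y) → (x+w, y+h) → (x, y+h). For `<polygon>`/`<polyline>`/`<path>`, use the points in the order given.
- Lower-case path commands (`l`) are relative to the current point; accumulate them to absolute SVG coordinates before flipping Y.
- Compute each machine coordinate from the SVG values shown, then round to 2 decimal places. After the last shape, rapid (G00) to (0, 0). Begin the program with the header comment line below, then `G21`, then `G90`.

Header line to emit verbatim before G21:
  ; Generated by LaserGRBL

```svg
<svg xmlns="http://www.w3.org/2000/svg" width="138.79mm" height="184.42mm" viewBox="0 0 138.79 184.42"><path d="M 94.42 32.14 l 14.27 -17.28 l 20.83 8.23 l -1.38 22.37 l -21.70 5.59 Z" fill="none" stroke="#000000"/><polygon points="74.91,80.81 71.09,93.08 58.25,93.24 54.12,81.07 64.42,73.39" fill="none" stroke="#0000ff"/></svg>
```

1 u = 1 mm; y_m = 184.42 − y.

[1] `<path>` regular polygon, #000000→score S494 F1910: (94.42,152.28) → (108.69,169.56) → (129.52,161.33) → (128.14,138.96) → (106.44,133.37) → (94.42,152.28) (closed)

[2] `<polygon>` regular polygon, #0000ff→cut S751 F1576: (74.91,103.61) → (71.09,91.34) → (58.25,91.18) → (54.12,103.35) → (64.42,111.03) → (74.91,103.61) (closed)

; Generated by LaserGRBL
G21
G90
G00 X94.42 Y152.28
M4 S494
G1 X108.69 Y169.56 F1910
G1 X129.52 Y161.33
G1 X128.14 Y138.96
G1 X106.44 Y133.37
G1 X94.42 Y152.28
M5
G00 X74.91 Y103.61
M4 S751
G1 X71.09 Y91.34 F1576
G1 X58.25 Y91.18
G1 X54.12 Y103.35
G1 X64.42 Y111.03
G1 X74.91 Y103.61
M5
G00 X0.00 Y0.00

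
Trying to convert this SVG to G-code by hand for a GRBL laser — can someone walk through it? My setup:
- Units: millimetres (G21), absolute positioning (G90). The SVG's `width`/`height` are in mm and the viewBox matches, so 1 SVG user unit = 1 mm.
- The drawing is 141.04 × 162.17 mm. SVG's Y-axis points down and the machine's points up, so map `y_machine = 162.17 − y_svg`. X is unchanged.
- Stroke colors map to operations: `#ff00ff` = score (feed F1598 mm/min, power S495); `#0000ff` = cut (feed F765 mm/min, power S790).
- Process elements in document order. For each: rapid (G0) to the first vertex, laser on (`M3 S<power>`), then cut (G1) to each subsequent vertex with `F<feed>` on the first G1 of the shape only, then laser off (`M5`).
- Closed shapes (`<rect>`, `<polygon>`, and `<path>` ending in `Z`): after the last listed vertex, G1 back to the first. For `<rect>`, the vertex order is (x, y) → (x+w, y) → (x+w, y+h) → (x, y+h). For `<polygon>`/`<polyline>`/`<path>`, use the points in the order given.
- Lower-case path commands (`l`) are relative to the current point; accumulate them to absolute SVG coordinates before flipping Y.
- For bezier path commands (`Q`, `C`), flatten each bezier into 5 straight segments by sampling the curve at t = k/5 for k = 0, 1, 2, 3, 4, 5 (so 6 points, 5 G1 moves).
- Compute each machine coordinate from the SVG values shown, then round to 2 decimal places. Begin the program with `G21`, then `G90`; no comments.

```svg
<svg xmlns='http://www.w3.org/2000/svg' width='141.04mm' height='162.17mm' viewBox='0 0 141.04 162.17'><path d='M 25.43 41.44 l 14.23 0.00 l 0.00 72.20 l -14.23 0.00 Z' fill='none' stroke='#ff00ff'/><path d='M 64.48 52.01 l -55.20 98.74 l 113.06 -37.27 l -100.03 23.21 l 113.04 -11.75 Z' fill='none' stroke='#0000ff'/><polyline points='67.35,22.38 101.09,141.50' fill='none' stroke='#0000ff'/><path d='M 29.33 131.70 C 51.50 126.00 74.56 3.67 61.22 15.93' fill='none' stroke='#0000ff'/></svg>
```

G21
G90
G0 X25.43 Y120.73
M3 S495
G1 X39.66 Y120.73 F1598
G1 X39.66 Y48.53
G1 X25.43 Y48.53
G1 X25.43 Y120.73
M5
G0 X64.48 Y110.16
M3 S790
G1 X9.28 Y11.42 F765
G1 X122.34 Y48.69
G1 X22.31 Y25.48
G1 X135.35 Y37.23
G1 X64.48 Y110.16
M5
G0 X67.35 Y139.79
M3 S790
G1 X101.09 Y20.67 F765
M5
G0 X29.33 Y30.47
M3 S790
G1 X42.44 Y45.88 F765
G1 X53.97 Y77.21
G1 X62.14 Y112.43
G1 X65.15 Y139.45
G1 X61.22 Y146.24
M5

1 u = 1 mm; y_m = 162.17 − y.

[1] `<path>` rectangle, #ff00ff→score S495 F1598: (25.43,120.73) → (39.66,120.73) → (39.66,48.53) → (25.43,48.53) → (25.43,120.73) (closed)

[2] `<path>` closed polygon, #0000ff→cut S790 F765: (64.48,110.16) → (9.28,11.42) → (122.34,48.69) → (22.31,25.48) → (135.35,37.23) → (64.48,110.16) (closed)

[3] `<polyline>` line segment, #0000ff→cut S790 F765: (67.35,139.79) → (101.09,20.67)

[4] `<path>` cubic bezier, #0000ff→cut S790 F765: (29.33,30.47) → (42.44,45.88) → (53.97,77.21) → (62.14,112.43) → (65.15,139.45) → (61.22,146.24)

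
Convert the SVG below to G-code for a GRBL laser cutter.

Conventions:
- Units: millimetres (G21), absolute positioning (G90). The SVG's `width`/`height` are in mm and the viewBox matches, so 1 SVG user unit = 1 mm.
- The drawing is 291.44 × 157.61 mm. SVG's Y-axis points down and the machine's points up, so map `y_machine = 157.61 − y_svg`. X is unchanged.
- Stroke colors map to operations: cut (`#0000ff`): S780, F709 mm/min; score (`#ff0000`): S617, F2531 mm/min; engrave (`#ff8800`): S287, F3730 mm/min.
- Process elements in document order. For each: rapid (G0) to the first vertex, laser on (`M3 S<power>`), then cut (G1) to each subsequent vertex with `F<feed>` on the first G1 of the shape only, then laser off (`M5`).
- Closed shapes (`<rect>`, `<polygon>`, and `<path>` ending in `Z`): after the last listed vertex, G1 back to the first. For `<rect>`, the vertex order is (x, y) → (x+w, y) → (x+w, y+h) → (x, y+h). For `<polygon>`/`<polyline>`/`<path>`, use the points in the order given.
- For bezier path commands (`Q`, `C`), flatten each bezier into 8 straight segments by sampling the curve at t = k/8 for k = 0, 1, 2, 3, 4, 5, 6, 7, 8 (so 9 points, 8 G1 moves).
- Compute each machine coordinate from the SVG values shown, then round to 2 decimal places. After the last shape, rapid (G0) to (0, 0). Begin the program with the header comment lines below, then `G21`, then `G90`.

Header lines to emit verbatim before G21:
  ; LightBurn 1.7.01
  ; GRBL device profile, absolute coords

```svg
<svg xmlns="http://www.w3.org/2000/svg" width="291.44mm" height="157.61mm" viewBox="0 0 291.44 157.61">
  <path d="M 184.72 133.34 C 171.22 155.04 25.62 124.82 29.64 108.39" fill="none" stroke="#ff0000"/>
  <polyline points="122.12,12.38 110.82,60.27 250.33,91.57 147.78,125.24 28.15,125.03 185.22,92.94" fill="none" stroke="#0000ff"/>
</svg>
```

viewBox `0 0 291.44 157.61` with mm width/height → 1 unit = 1 mm. Flip: y_m = 157.61 − y_svg.

**Shape 1** — `<path>` cubic bezier, stroke `#ff0000` → score (S617, F2531). Control points (SVG): P0=(184.72,133.34), P1=(171.22,155.04), P2=(25.62,124.82), P3=(29.64,108.39); sampled at t=k/8. Machine vertices: (184.72,24.27) → (174.02,18.44) → (154.23,16.70) → (128.66,18.30) → (100.61,22.45) → (73.38,28.38) → (50.28,35.34) → (34.60,42.54) → (29.64,49.22). Open path.

**Shape 2** — `<polyline>` open polyline, stroke `#0000ff` → cut (S780, F709). Machine vertices: (122.12,145.23) → (110.82,97.34) → (250.33,66.04) → (147.78,32.37) → (28.15,32.58) → (185.22,64.67). Open path.

; LightBurn 1.7.01
; GRBL device profile, absolute coords
G21
G90
G0 X184.72 Y24.27
M3 S617
G1 X174.02 Y18.44 F2531
G1 X154.23 Y16.70
G1 X128.66 Y18.30
G1 X100.61 Y22.45
G1 X73.38 Y28.38
G1 X50.28 Y35.34
G1 X34.60 Y42.54
G1 X29.64 Y49.22
M5
G0 X122.12 Y145.23
M3 S780
G1 X110.82 Y97.34 F709
G1 X250.33 Y66.04
G1 X147.78 Y32.37
G1 X28.15 Y32.58
G1 X185.22 Y64.67
M5
G0 X0.00 Y0.00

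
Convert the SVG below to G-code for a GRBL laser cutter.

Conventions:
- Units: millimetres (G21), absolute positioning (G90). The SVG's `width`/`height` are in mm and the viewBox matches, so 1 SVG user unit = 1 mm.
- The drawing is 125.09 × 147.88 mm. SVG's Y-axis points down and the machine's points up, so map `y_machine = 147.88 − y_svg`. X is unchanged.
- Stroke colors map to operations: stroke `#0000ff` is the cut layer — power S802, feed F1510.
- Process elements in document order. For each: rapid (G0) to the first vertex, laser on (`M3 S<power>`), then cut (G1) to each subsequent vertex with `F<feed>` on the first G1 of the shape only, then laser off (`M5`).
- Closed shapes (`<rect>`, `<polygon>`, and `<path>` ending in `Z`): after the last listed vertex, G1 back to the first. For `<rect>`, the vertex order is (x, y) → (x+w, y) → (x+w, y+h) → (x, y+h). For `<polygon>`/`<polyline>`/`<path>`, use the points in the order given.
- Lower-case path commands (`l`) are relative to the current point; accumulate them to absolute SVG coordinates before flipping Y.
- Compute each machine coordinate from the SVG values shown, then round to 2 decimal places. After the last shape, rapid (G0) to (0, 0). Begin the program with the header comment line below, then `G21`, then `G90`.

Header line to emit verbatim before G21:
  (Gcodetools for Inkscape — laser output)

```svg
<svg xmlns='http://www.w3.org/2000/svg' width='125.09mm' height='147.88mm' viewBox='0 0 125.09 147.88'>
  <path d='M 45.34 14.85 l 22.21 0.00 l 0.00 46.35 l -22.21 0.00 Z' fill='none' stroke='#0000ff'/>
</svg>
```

Since the viewBox matches the mm dimensions, user units are millimetres directly. The only transform is the Y-flip y_m = 147.88 − y_svg.

Shape 1 is a rectangle drawn with `<path>`. Its stroke #0000ff means cut at S802, F1510. After flipping Y the toolpath is (45.34,133.03) → (67.55,133.03) → (67.55,86.68) → (45.34,86.68) → (45.34,133.03), returning to the start.

(Gcodetools for Inkscape — laser output)
G21
G90
G0 X45.34 Y133.03
M3 S802
G1 X67.55 Y133.03 F1510
G1 X67.55 Y86.68
G1 X45.34 Y86.68
G1 X45.34 Y133.03
M5
G0 X0.00 Y0.00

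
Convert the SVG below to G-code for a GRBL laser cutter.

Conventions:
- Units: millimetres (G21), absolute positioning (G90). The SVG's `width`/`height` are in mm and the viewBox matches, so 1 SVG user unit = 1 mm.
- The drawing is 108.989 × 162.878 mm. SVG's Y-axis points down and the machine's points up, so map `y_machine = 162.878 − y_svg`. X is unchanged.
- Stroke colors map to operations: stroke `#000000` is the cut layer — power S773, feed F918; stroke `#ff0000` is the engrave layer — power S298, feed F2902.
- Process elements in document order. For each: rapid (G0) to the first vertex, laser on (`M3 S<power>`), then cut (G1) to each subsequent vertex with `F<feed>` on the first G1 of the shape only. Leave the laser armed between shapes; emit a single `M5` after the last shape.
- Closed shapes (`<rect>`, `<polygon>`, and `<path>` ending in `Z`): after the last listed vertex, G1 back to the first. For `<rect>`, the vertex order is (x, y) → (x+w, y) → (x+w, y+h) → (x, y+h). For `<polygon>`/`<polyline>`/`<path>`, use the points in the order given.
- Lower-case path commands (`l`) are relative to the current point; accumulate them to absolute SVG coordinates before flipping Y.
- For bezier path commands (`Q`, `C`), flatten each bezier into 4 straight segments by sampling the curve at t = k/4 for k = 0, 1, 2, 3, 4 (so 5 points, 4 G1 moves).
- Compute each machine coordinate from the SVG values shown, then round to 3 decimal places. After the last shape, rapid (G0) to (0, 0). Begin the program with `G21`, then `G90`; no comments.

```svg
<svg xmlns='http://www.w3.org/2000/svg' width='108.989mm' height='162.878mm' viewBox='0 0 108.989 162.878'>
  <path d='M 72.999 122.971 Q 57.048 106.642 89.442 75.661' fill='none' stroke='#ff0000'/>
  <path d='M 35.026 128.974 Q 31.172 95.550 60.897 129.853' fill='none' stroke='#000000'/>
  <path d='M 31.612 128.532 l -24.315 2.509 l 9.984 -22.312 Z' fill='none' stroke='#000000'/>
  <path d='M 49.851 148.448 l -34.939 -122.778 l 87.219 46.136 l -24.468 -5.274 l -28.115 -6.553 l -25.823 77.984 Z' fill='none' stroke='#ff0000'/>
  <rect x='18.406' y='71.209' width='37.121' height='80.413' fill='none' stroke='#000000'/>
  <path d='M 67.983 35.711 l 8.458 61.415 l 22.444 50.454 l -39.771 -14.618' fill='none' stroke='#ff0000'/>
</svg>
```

G21
G90
G0 X72.999 Y39.907
M3 S298
G1 X68.045 Y48.987 F2902
G1 X69.134 Y59.899
G1 X76.267 Y72.642
G1 X89.442 Y87.217
G0 X35.026 Y33.904
M3 S773
G1 X35.198 Y46.383 F918
G1 X39.567 Y50.396
G1 X48.133 Y45.944
G1 X60.897 Y33.025
G0 X31.612 Y34.346
M3 S773
G1 X7.297 Y31.837 F918
G1 X17.281 Y54.149
G1 X31.612 Y34.346
G0 X49.851 Y14.430
M3 S298
G1 X14.912 Y137.208 F2902
G1 X102.131 Y91.072
G1 X77.663 Y96.346
G1 X49.548 Y102.899
G1 X23.725 Y24.915
G1 X49.851 Y14.430
G0 X18.406 Y91.669
M3 S773
G1 X55.527 Y91.669 F918
G1 X55.527 Y11.256
G1 X18.406 Y11.256
G1 X18.406 Y91.669
G0 X67.983 Y127.167
M3 S298
G1 X76.441 Y65.752 F2902
G1 X98.885 Y15.298
G1 X59.114 Y29.916
M5
G0 X0.000 Y0.000

Since the viewBox matches the mm dimensions, user units are millimetres directly. The only transform is the Y-flip y_m = 162.878 − y_svg.

Shape 1 is a quadratic bezier drawn with `<path>`. Its stroke #ff0000 means engrave at S298, F2902. After flipping Y the toolpath is (72.999,39.907) → (68.045,48.987) → (69.134,59.899) → (76.267,72.642) → (89.442,87.217).

Shape 2 is a quadratic bezier drawn with `<path>`. Its stroke #000000 means cut at S773, F918. After flipping Y the toolpath is (35.026,33.904) → (35.198,46.383) → (39.567,50.396) → (48.133,45.944) → (60.897,33.025).

Shape 3 is a regular polygon drawn with `<path>`. Its stroke #000000 means cut at S773, F918. After flipping Y the toolpath is (31.612,34.346) → (7.297,31.837) → (17.281,54.149) → (31.612,34.346), returning to the start.

Shape 4 is a closed polygon drawn with `<path>`. Its stroke #ff0000 means engrave at S298, F2902. After flipping Y the toolpath is (49.851,14.430) → (14.912,137.208) → (102.131,91.072) → (77.663,96.346) → (49.548,102.899) → (23.725,24.915) → (49.851,14.430), returning to the start.

Shape 5 is a rectangle drawn with `<rect>`. Its stroke #000000 means cut at S773, F918. After flipping Y the toolpath is (18.406,91.669) → (55.527,91.669) → (55.527,11.256) → (18.406,11.256) → (18.406,91.669), returning to the start.

Shape 6 is a open polyline drawn with `<path>`. Its stroke #ff0000 means engrave at S298, F2902. After flipping Y the toolpath is (67.983,127.167) → (76.441,65.752) → (98.885,15.298) → (59.114,29.916).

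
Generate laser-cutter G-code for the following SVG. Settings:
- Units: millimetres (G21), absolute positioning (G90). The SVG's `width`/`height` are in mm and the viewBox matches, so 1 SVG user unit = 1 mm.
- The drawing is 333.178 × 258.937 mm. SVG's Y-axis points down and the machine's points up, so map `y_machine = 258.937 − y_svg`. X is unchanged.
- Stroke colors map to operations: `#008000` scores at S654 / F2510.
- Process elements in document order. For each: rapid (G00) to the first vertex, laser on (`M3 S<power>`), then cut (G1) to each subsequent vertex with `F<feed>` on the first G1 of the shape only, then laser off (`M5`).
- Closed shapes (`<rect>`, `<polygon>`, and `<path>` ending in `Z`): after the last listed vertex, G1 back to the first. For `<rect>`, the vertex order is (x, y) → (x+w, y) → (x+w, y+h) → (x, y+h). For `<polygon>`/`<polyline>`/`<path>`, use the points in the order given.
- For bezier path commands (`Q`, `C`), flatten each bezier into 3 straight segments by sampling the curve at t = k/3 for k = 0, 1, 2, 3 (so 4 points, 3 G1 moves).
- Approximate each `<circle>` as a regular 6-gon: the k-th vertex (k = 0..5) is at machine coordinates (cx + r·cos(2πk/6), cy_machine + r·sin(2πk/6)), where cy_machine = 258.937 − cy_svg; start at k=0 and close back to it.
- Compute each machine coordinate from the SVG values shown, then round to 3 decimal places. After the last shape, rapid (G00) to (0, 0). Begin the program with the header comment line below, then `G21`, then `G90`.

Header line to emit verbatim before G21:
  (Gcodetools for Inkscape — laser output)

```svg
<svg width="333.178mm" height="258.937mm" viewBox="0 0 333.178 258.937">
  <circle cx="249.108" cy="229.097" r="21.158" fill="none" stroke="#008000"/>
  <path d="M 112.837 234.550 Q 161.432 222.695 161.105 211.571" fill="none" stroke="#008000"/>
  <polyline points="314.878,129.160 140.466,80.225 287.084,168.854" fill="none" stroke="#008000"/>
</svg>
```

(Gcodetools for Inkscape — laser output)
G21
G90
G00 X270.266 Y29.840
M3 S654
G1 X259.687 Y48.163 F2510
G1 X238.529 Y48.163
G1 X227.950 Y29.840
G1 X238.529 Y11.517
G1 X259.687 Y11.517
G1 X270.266 Y29.840
M5
G00 X112.837 Y24.387
M3 S654
G1 X139.798 Y32.209 F2510
G1 X155.887 Y39.869
G1 X161.105 Y47.366
M5
G00 X314.878 Y129.777
M3 S654
G1 X140.466 Y178.712 F2510
G1 X287.084 Y90.083
M5
G00 X0.000 Y0.000

1 u = 1 mm; y_m = 258.937 − y.

[1] `<circle>` circle, #008000→score S654 F2510: (270.266,29.840) → (259.687,48.163) → (238.529,48.163) → (227.950,29.840) → (238.529,11.517) → (259.687,11.517) → (270.266,29.840) (closed)

[2] `<path>` quadratic bezier, #008000→score S654 F2510: (112.837,24.387) → (139.798,32.209) → (155.887,39.869) → (161.105,47.366)

[3] `<polyline>` open polyline, #008000→score S654 F2510: (314.878,129.777) → (140.466,178.712) → (287.084,90.083)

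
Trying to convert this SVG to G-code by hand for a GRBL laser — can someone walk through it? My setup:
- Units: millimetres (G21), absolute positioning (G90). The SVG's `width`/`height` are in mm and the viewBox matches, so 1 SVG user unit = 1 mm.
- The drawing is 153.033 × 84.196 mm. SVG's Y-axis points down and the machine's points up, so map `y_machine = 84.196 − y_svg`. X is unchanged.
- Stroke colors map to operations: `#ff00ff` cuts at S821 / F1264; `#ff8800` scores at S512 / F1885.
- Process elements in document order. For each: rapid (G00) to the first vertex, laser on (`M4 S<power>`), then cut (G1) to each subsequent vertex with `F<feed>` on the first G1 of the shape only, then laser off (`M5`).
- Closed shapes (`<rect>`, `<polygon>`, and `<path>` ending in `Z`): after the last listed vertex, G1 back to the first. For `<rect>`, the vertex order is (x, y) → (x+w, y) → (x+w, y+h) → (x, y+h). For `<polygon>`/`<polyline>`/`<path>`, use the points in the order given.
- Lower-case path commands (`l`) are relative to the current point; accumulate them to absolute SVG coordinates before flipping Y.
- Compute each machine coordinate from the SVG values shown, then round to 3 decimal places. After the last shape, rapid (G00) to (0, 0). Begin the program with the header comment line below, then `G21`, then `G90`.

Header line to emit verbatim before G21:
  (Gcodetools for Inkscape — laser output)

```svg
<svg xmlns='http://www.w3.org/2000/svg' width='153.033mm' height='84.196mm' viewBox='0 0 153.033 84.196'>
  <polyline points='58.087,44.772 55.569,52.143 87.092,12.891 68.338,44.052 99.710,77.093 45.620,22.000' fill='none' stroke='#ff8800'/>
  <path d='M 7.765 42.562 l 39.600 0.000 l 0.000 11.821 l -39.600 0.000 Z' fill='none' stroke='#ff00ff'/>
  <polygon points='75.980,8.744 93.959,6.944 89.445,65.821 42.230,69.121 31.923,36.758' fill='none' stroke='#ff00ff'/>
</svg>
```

(Gcodetools for Inkscape — laser output)
G21
G90
G00 X58.087 Y39.424
M4 S512
G1 X55.569 Y32.053 F1885
G1 X87.092 Y71.305
G1 X68.338 Y40.144
G1 X99.710 Y7.103
G1 X45.620 Y62.196
M5
G00 X7.765 Y41.634
M4 S821
G1 X47.365 Y41.634 F1264
G1 X47.365 Y29.813
G1 X7.765 Y29.813
G1 X7.765 Y41.634
M5
G00 X75.980 Y75.452
M4 S821
G1 X93.959 Y77.252 F1264
G1 X89.445 Y18.375
G1 X42.230 Y15.075
G1 X31.923 Y47.438
G1 X75.980 Y75.452
M5
G00 X0.000 Y0.000

Since the viewBox matches the mm dimensions, user units are millimetres directly. The only transform is the Y-flip y_m = 84.196 − y_svg.

Shape 1 is a open polyline drawn with `<polyline>`. Its stroke #ff8800 means score at S512, F1885. After flipping Y the toolpath is (58.087,39.424) → (55.569,32.053) → (87.092,71.305) → (68.338,40.144) → (99.710,7.103) → (45.620,62.196).

Shape 2 is a rectangle drawn with `<path>`. Its stroke #ff00ff means cut at S821, F1264. After flipping Y the toolpath is (7.765,41.634) → (47.365,41.634) → (47.365,29.813) → (7.765,29.813) → (7.765,41.634), returning to the start.

Shape 3 is a closed polygon drawn with `<polygon>`. Its stroke #ff00ff means cut at S821, F1264. After flipping Y the toolpath is (75.980,75.452) → (93.959,77.252) → (89.445,18.375) → (42.230,15.075) → (31.923,47.438) → (75.980,75.452), returning to the start.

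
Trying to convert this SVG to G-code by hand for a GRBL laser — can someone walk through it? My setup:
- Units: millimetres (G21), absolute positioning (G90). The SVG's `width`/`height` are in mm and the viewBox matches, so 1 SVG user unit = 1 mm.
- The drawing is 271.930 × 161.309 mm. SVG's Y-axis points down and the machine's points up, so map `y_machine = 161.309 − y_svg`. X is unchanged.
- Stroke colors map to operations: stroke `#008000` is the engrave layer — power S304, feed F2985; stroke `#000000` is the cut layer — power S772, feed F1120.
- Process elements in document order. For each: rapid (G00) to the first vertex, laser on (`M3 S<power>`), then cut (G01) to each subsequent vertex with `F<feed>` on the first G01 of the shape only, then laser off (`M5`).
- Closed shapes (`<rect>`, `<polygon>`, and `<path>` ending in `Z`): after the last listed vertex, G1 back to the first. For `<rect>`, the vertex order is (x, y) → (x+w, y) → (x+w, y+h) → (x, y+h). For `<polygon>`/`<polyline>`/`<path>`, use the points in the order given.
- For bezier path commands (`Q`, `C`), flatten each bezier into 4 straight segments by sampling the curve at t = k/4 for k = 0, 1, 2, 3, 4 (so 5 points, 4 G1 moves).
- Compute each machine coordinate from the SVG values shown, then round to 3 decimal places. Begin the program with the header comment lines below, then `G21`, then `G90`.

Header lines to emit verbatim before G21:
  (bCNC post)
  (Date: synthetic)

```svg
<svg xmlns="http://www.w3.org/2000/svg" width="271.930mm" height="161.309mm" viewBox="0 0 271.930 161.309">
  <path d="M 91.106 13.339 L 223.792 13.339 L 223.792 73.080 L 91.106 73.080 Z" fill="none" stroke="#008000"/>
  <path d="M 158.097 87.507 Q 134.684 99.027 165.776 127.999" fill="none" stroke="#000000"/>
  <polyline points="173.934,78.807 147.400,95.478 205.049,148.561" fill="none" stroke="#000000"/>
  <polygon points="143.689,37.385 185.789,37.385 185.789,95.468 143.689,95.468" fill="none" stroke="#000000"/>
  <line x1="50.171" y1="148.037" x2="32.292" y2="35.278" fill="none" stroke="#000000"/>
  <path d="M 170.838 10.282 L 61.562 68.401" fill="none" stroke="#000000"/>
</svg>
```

1 u = 1 mm; y_m = 161.309 − y.

[1] `<path>` rectangle, #008000→engrave S304 F2985: (91.106,147.970) → (223.792,147.970) → (223.792,88.229) → (91.106,88.229) → (91.106,147.970) (closed)

[2] `<path>` quadratic bezier, #000000→cut S772 F1120: (158.097,73.802) → (149.797,66.951) → (148.310,57.919) → (153.637,46.705) → (165.776,33.310)

[3] `<polyline>` open polyline, #000000→cut S772 F1120: (173.934,82.502) → (147.400,65.831) → (205.049,12.748)

[4] `<polygon>` rectangle, #000000→cut S772 F1120: (143.689,123.924) → (185.789,123.924) → (185.789,65.841) → (143.689,65.841) → (143.689,123.924) (closed)

[5] `<line>` line segment, #000000→cut S772 F1120: (50.171,13.272) → (32.292,126.031)

[6] `<path>` line segment, #000000→cut S772 F1120: (170.838,151.027) → (61.562,92.908)

(bCNC post)
(Date: synthetic)
G21
G90
G00 X91.106 Y147.970
M3 S304
G01 X223.792 Y147.970 F2985
G01 X223.792 Y88.229
G01 X91.106 Y88.229
G01 X91.106 Y147.970
M5
G00 X158.097 Y73.802
M3 S772
G01 X149.797 Y66.951 F1120
G01 X148.310 Y57.919
G01 X153.637 Y46.705
G01 X165.776 Y33.310
M5
G00 X173.934 Y82.502
M3 S772
G01 X147.400 Y65.831 F1120
G01 X205.049 Y12.748
M5
G00 X143.689 Y123.924
M3 S772
G01 X185.789 Y123.924 F1120
G01 X185.789 Y65.841
G01 X143.689 Y65.841
G01 X143.689 Y123.924
M5
G00 X50.171 Y13.272
M3 S772
G01 X32.292 Y126.031 F1120
M5
G00 X170.838 Y151.027
M3 S772
G01 X61.562 Y92.908 F1120
M5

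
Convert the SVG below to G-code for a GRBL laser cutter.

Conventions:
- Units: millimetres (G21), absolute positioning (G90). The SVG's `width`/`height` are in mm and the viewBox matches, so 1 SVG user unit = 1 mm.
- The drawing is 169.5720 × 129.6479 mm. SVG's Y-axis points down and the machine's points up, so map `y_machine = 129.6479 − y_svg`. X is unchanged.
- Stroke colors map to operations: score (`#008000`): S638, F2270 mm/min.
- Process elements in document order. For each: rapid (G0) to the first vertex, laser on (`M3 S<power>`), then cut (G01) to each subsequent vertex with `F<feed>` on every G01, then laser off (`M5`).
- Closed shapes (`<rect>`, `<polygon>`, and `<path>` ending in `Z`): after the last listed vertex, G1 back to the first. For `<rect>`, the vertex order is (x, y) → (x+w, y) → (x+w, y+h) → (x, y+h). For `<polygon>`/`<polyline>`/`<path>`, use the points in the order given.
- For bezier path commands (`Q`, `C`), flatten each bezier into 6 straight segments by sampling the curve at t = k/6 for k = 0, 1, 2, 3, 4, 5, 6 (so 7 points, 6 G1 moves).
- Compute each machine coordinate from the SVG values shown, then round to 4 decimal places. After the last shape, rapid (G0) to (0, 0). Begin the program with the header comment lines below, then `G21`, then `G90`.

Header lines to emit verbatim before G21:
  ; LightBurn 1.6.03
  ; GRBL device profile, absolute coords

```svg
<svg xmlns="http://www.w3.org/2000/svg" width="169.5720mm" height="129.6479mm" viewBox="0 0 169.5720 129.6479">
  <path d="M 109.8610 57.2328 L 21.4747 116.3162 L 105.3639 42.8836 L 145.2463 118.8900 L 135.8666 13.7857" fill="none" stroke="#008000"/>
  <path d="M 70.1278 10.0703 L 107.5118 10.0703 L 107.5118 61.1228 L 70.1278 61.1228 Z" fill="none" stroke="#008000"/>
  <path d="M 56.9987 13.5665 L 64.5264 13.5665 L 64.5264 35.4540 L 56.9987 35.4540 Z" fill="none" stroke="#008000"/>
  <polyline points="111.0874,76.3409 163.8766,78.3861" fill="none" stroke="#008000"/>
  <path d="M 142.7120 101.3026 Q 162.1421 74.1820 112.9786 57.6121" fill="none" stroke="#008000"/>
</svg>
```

; LightBurn 1.6.03
; GRBL device profile, absolute coords
G21
G90
G0 X109.8610 Y72.4151
M3 S638
G01 X21.4747 Y13.3317 F2270
G01 X105.3639 Y86.7643 F2270
G01 X145.2463 Y10.7579 F2270
G01 X135.8666 Y115.8622 F2270
M5
G0 X70.1278 Y119.5776
M3 S638
G01 X107.5118 Y119.5776 F2270
G01 X107.5118 Y68.5251 F2270
G01 X70.1278 Y68.5251 F2270
G01 X70.1278 Y119.5776 F2270
M5
G0 X56.9987 Y116.0814
M3 S638
G01 X64.5264 Y116.0814 F2270
G01 X64.5264 Y94.1939 F2270
G01 X56.9987 Y94.1939 F2270
G01 X56.9987 Y116.0814 F2270
M5
G0 X111.0874 Y53.3070
M3 S638
G01 X163.8766 Y51.2618 F2270
M5
G0 X142.7120 Y28.3453
M3 S638
G01 X147.2833 Y37.0924 F2270
G01 X148.0439 Y45.2534 F2270
G01 X144.9937 Y52.8282 F2270
G01 X138.1328 Y59.8169 F2270
G01 X127.4611 Y66.2194 F2270
G01 X112.9786 Y72.0358 F2270
M5
G0 X0.0000 Y0.0000

1 u = 1 mm; y_m = 129.6479 − y.

[1] `<path>` open polyline, #008000→score S638 F2270: (109.8610,72.4151) → (21.4747,13.3317) → (105.3639,86.7643) → (145.2463,10.7579) → (135.8666,115.8622)

[2] `<path>` rectangle, #008000→score S638 F2270: (70.1278,119.5776) → (107.5118,119.5776) → (107.5118,68.5251) → (70.1278,68.5251) → (70.1278,119.5776) (closed)

[3] `<path>` rectangle, #008000→score S638 F2270: (56.9987,116.0814) → (64.5264,116.0814) → (64.5264,94.1939) → (56.9987,94.1939) → (56.9987,116.0814) (closed)

[4] `<polyline>` line segment, #008000→score S638 F2270: (111.0874,53.3070) → (163.8766,51.2618)

[5] `<path>` quadratic bezier, #008000→score S638 F2270: (142.7120,28.3453) → (147.2833,37.0924) → (148.0439,45.2534) → (144.9937,52.8282) → (138.1328,59.8169) → (127.4611,66.2194) → (112.9786,72.0358)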